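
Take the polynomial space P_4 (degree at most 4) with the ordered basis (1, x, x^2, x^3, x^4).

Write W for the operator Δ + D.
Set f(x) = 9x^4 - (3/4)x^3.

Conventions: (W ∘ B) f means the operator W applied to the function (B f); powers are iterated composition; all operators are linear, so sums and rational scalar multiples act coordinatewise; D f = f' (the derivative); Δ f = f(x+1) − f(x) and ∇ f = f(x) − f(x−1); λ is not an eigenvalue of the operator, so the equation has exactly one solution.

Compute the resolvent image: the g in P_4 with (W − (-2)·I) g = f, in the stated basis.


the result is g(x) = (9/2)x^4 - (147/8)x^3 + (333/8)x^2 - (1035/16)x + 813/16

write g with unknown coordinates in the stated basis and equate coefficients in (W − (-2)·I) g = f
solving from the highest basis element down gives g = (9/2)x^4 - (147/8)x^3 + (333/8)x^2 - (1035/16)x + 813/16
check: W g = 36x^3 - (333/4)x^2 + (1035/8)x - 813/8
so W g − (-2)·g = 9x^4 - (3/4)x^3 = f ✓


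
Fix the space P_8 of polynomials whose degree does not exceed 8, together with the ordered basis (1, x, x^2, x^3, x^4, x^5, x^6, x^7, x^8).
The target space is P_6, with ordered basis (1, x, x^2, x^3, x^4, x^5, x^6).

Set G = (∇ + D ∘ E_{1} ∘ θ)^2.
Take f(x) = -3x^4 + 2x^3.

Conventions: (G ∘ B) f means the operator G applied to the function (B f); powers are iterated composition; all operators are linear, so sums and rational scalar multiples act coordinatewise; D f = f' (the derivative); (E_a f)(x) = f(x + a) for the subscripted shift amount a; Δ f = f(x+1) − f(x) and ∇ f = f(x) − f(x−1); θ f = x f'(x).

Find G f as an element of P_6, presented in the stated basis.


∇ f = -12x^3 + 24x^2 - 18x + 5
θ f = -12x^4 + 6x^3
E_{1} θ f = -12x^4 - 42x^3 - 54x^2 - 30x - 6
D E_{1} θ f = -48x^3 - 126x^2 - 108x - 30
(∇ + D ∘ E_{1} ∘ θ) f = -60x^3 - 102x^2 - 126x - 25
∇ (∇ + D ∘ E_{1} ∘ θ) f = -180x^2 - 24x - 84
θ (∇ + D ∘ E_{1} ∘ θ) f = -180x^3 - 204x^2 - 126x
E_{1} θ (∇ + D ∘ E_{1} ∘ θ) f = -180x^3 - 744x^2 - 1074x - 510
D E_{1} θ (∇ + D ∘ E_{1} ∘ θ) f = -540x^2 - 1488x - 1074
(∇ + D ∘ E_{1} ∘ θ) (∇ + D ∘ E_{1} ∘ θ) f = -720x^2 - 1512x - 1158

the image equals g(x) = -720x^2 - 1512x - 1158


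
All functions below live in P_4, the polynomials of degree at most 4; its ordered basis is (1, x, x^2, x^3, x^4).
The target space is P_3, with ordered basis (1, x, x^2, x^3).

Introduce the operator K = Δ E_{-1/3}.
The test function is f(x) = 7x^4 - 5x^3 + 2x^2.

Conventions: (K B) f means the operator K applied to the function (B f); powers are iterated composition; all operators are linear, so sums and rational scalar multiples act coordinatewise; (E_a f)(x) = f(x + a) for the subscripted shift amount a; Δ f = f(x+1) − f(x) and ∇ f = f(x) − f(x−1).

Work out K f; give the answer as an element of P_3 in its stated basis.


the image equals g(x) = 28x^3 - x^2 + (25/3)x + 8/27

E_{-1/3} f = 7x^4 - (43/3)x^3 + (35/3)x^2 - (109/27)x + 40/81
Δ E_{-1/3} f = 28x^3 - x^2 + (25/3)x + 8/27


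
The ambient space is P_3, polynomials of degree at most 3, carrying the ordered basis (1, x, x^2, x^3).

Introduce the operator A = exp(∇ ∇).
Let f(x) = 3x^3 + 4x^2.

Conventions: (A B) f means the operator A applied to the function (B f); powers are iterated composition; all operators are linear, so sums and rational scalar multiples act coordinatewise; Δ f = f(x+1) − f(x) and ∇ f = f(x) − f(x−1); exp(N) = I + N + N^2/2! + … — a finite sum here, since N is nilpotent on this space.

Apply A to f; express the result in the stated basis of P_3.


order-1 term: 18x - 10
the series for exp(∇ ∇) f terminates at order 1
exp(∇ ∇) f = 3x^3 + 4x^2 + 18x - 10

g(x) = 3x^3 + 4x^2 + 18x - 10


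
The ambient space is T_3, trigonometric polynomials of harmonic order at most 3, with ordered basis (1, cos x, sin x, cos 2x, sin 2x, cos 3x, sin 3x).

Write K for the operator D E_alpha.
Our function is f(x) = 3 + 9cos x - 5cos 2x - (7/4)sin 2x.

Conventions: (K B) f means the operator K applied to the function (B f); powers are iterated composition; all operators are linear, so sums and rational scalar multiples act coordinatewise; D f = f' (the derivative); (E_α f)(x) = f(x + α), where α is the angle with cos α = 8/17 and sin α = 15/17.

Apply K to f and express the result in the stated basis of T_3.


g(x) = -(135/17)cos x - (72/17)sin x + (5927/578)cos 2x - (770/289)sin 2x

E_alpha f = 3 + (72/17)cos x - (135/17)sin x + (385/289)cos 2x + (5927/1156)sin 2x
D E_alpha f = -(135/17)cos x - (72/17)sin x + (5927/578)cos 2x - (770/289)sin 2x


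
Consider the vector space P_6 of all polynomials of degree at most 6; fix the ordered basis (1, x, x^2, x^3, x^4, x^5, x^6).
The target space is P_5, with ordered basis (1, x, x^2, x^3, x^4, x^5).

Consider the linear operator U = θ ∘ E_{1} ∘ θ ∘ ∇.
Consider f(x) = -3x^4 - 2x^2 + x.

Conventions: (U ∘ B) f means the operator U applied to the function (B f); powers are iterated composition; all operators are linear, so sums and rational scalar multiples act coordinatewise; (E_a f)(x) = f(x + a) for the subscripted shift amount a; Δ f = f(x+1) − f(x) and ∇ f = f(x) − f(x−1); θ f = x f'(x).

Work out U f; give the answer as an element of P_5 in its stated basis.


g(x) = -108x^3 - 144x^2 - 52x

∇ f = -12x^3 + 18x^2 - 16x + 6
θ ∇ f = -36x^3 + 36x^2 - 16x
E_{1} θ ∇ f = -36x^3 - 72x^2 - 52x - 16
θ (E_{1} ∘ θ ∘ ∇) f = -108x^3 - 144x^2 - 52x


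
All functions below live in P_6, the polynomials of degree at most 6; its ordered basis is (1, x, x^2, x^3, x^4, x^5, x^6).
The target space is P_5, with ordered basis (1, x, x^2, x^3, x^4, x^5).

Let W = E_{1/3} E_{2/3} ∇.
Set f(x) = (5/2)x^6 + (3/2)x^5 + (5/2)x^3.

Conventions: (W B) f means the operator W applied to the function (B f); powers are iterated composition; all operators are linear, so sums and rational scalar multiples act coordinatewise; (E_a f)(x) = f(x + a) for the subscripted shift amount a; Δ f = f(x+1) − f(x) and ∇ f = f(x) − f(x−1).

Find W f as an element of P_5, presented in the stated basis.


∇ f = 15x^5 - 30x^4 + 35x^3 - 15x^2 + 3/2
E_{2/3} ∇ f = 15x^5 + 20x^4 + (65/3)x^3 + (175/9)x^2 + (160/27)x + 203/162
E_{1/3} (E_{2/3} ∇) f = 15x^5 + 45x^4 + 65x^3 + 60x^2 + 30x + 13/2

the result is g(x) = 15x^5 + 45x^4 + 65x^3 + 60x^2 + 30x + 13/2


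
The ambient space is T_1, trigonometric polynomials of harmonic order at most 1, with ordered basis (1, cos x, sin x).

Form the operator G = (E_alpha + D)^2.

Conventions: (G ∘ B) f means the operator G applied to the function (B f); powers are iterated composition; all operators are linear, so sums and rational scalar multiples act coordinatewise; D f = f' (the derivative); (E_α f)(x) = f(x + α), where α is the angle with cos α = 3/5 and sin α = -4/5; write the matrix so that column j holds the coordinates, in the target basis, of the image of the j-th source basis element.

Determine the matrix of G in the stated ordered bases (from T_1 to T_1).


image of 1: 1
image of cos x: (8/25)cos x - (6/25)sin x
image of sin x: (6/25)cos x + (8/25)sin x
each image's coordinates form column j of the matrix

the matrix is [[1, 0, 0]; [0, 8/25, 6/25]; [0, -6/25, 8/25]] (rows listed top to bottom)


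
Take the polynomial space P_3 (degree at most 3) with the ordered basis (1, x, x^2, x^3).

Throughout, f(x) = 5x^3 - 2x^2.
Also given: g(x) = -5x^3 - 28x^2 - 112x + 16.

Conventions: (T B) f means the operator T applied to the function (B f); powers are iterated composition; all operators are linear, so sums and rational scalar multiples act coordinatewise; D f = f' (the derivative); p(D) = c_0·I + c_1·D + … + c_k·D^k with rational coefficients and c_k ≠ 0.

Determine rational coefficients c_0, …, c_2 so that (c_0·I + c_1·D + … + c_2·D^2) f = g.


D^0 f = 5x^3 - 2x^2
D^1 f = 15x^2 - 4x
D^2 f = 30x - 4
matching coefficients of g against c_0 f + c_1 Df + … from the top degree down determines the c_i
solution: c_0 = -1, c_1 = -2, c_2 = -4

p(D) = -I − 2·D − 4·D^2, i.e. c_0 = -1, c_1 = -2, c_2 = -4


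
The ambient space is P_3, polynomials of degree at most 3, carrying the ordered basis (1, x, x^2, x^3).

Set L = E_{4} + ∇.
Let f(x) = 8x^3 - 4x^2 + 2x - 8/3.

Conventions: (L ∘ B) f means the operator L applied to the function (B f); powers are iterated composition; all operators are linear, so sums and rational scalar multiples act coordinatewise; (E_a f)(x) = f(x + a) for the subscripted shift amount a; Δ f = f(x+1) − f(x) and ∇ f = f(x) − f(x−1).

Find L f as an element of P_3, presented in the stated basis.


the result is g(x) = 8x^3 + 116x^2 + 322x + 1402/3

E_{4} f = 8x^3 + 92x^2 + 354x + 1360/3
∇ f = 24x^2 - 32x + 14
(E_{4} + ∇) f = 8x^3 + 116x^2 + 322x + 1402/3


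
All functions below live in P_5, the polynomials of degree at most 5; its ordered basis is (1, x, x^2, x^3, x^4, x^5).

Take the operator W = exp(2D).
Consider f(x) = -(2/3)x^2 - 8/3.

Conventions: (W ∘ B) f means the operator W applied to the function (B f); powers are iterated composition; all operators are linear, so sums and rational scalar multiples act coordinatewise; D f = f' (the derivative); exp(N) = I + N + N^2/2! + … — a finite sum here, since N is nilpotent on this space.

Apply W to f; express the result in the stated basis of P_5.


order-1 term: -(8/3)x
order-2 term: -8/3
the series for exp(2D) f terminates at order 2
exp(2D) f = -(2/3)x^2 - (8/3)x - 16/3

g(x) = -(2/3)x^2 - (8/3)x - 16/3


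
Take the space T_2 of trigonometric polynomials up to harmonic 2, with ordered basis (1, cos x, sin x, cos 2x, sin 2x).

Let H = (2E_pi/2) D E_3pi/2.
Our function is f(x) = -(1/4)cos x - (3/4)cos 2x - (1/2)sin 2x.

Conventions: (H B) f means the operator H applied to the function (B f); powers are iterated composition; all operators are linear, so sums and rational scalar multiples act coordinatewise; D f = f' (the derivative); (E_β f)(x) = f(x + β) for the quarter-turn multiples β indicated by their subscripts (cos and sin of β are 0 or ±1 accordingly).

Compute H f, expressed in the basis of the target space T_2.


the image equals g(x) = (1/2)sin x - 2cos 2x + 3sin 2x

E_3pi/2 f = -(1/4)sin x + (3/4)cos 2x + (1/2)sin 2x
D E_3pi/2 f = -(1/4)cos x + cos 2x - (3/2)sin 2x
E_pi/2 (D E_3pi/2) f = (1/4)sin x - cos 2x + (3/2)sin 2x
(2E_pi/2) (D E_3pi/2) f = (1/2)sin x - 2cos 2x + 3sin 2x


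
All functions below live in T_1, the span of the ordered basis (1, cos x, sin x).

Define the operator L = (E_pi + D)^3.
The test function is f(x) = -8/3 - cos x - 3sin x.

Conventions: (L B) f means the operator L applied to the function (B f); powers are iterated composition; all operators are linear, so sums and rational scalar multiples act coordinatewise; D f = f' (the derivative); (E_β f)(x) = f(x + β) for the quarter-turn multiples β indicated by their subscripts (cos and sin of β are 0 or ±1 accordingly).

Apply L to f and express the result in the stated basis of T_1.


g(x) = -8/3 - 8cos x - 4sin x

E_pi f = -8/3 + cos x + 3sin x
D f = -3cos x + sin x
(E_pi + D) f = -8/3 - 2cos x + 4sin x
E_pi (E_pi + D) f = -8/3 + 2cos x - 4sin x
D (E_pi + D) f = 4cos x + 2sin x
(E_pi + D) (E_pi + D) f = -8/3 + 6cos x - 2sin x
E_pi (E_pi + D) (E_pi + D) f = -8/3 - 6cos x + 2sin x
D (E_pi + D) (E_pi + D) f = -2cos x - 6sin x
(E_pi + D) (E_pi + D) (E_pi + D) f = -8/3 - 8cos x - 4sin x


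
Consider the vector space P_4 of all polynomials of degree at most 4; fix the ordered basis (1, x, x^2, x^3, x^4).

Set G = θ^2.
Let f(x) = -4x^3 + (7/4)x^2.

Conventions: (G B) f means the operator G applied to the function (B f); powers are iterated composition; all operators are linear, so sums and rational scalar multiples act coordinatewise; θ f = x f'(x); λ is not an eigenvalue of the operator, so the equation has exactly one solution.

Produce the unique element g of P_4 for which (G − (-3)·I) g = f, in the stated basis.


g(x) = -(1/3)x^3 + (1/4)x^2

write g with unknown coordinates in the stated basis and equate coefficients in (G − (-3)·I) g = f
solving from the highest basis element down gives g = -(1/3)x^3 + (1/4)x^2
check: G g = -3x^3 + x^2
so G g − (-3)·g = -4x^3 + (7/4)x^2 = f ✓


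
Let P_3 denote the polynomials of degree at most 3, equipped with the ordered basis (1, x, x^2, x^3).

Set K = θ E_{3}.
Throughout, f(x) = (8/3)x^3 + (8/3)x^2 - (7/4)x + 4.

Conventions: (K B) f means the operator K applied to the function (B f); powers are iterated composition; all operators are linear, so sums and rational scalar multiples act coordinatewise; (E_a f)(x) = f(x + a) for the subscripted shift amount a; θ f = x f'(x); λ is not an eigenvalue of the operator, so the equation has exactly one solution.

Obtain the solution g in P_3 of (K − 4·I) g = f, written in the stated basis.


write g with unknown coordinates in the stated basis and equate coefficients in (K − 4·I) g = f
solving from the highest basis element down gives g = -(8/3)x^3 - (76/3)x^2 - (889/12)x - 1
check: K g = -8x^3 - (296/3)x^2 - (3577/12)x
so K g − 4·g = (8/3)x^3 + (8/3)x^2 - (7/4)x + 4 = f ✓

the image equals g(x) = -(8/3)x^3 - (76/3)x^2 - (889/12)x - 1


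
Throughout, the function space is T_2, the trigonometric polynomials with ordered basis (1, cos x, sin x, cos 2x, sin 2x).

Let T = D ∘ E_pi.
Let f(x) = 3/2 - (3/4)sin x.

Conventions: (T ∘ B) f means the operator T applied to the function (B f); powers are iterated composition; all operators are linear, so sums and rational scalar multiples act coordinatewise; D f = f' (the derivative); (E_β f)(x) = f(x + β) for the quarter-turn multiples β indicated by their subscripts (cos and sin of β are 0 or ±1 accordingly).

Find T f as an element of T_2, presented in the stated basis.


E_pi f = 3/2 + (3/4)sin x
D E_pi f = (3/4)cos x

the image equals g(x) = (3/4)cos x


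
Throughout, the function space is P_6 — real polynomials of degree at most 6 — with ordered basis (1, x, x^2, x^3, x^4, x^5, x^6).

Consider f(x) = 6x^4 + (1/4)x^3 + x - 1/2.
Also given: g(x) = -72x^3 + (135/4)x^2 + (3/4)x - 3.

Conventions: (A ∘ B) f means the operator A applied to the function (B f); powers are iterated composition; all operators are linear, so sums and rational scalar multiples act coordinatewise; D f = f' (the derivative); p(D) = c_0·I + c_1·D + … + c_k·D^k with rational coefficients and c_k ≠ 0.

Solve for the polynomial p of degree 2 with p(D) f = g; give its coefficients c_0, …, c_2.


c_0 = 0, c_1 = -3, c_2 = 1/2

D^0 f = 6x^4 + (1/4)x^3 + x - 1/2
D^1 f = 24x^3 + (3/4)x^2 + 1
D^2 f = 72x^2 + (3/2)x
matching coefficients of g against c_0 f + c_1 Df + … from the top degree down determines the c_i
solution: c_0 = 0, c_1 = -3, c_2 = 1/2


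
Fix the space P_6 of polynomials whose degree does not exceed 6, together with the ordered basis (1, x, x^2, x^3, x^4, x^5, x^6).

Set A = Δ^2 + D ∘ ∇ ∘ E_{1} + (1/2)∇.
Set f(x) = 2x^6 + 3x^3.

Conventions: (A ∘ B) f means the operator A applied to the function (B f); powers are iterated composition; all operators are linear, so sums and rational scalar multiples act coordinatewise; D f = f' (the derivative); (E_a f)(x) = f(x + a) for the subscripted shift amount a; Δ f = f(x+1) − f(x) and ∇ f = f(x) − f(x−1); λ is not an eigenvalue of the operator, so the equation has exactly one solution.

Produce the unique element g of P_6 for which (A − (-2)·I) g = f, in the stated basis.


the image equals g(x) = x^6 - (3/2)x^5 - (195/8)x^4 - (343/8)x^3 + (7299/32)x^2 + (34131/64)x - 31405/256

write g with unknown coordinates in the stated basis and equate coefficients in (A − (-2)·I) g = f
solving from the highest basis element down gives g = x^6 - (3/2)x^5 - (195/8)x^4 - (343/8)x^3 + (7299/32)x^2 + (34131/64)x - 31405/256
check: A g = 3x^5 + (195/4)x^4 + (355/4)x^3 - (7299/16)x^2 - (34131/32)x + 31405/128
so A g − (-2)·g = 2x^6 + 3x^3 = f ✓


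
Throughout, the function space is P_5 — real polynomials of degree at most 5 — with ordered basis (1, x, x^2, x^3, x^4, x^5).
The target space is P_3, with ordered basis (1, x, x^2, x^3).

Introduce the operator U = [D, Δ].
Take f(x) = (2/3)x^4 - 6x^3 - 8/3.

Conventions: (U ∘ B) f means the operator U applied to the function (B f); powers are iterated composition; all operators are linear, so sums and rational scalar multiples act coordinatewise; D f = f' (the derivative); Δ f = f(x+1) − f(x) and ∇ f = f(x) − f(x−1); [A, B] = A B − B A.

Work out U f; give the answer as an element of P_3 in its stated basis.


Δ f = (8/3)x^3 - 14x^2 - (46/3)x - 16/3
D Δ f = 8x^2 - 28x - 46/3
D f = (8/3)x^3 - 18x^2
Δ D f = 8x^2 - 28x - 46/3
[D, Δ] f = 0

the image equals g(x) = 0


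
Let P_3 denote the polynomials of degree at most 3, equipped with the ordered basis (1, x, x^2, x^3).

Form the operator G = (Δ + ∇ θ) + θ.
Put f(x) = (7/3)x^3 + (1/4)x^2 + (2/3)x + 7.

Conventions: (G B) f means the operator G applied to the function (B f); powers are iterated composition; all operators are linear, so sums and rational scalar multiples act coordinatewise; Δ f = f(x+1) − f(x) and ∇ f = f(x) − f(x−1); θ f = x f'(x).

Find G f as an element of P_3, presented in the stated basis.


Δ f = 7x^2 + (15/2)x + 13/4
θ f = 7x^3 + (1/2)x^2 + (2/3)x
∇ θ f = 21x^2 - 20x + 43/6
(Δ + ∇ θ) f = 28x^2 - (25/2)x + 125/12
θ f = 7x^3 + (1/2)x^2 + (2/3)x
((Δ + ∇ θ) + θ) f = 7x^3 + (57/2)x^2 - (71/6)x + 125/12

the result is g(x) = 7x^3 + (57/2)x^2 - (71/6)x + 125/12


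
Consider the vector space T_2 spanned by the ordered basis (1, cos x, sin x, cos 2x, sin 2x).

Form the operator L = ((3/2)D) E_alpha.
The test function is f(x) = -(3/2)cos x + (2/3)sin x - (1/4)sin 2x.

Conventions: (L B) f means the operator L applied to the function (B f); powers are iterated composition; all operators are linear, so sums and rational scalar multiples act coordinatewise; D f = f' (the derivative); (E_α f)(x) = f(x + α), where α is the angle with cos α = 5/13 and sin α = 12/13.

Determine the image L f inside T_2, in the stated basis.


E_alpha f = (1/26)cos x + (64/39)sin x - (30/169)cos 2x + (119/676)sin 2x
D E_alpha f = (64/39)cos x - (1/26)sin x + (119/338)cos 2x + (60/169)sin 2x
((3/2)D) E_alpha f = (32/13)cos x - (3/52)sin x + (357/676)cos 2x + (90/169)sin 2x

g(x) = (32/13)cos x - (3/52)sin x + (357/676)cos 2x + (90/169)sin 2x


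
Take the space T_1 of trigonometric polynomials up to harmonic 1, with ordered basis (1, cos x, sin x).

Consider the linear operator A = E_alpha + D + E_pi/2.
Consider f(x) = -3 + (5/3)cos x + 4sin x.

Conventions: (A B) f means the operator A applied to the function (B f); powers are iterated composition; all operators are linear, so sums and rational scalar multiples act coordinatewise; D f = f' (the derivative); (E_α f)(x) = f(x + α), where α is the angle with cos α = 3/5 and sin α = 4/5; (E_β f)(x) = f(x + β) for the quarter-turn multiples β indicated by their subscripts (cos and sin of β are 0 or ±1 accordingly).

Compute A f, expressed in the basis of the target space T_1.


g(x) = -6 + (61/5)cos x - (34/15)sin x

E_alpha f = -3 + (21/5)cos x + (16/15)sin x
D f = 4cos x - (5/3)sin x
E_pi/2 f = -3 + 4cos x - (5/3)sin x
(E_alpha + D + E_pi/2) f = -6 + (61/5)cos x - (34/15)sin x


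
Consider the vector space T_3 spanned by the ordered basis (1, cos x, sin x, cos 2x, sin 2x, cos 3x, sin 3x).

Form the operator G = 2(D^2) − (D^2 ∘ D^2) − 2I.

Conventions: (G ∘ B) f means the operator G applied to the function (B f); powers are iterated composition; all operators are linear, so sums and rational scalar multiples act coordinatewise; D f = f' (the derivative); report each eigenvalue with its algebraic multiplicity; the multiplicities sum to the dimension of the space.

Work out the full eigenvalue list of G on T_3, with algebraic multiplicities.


λ = -101 (multiplicity 2), λ = -26 (multiplicity 2), λ = -5 (multiplicity 2), λ = -2 (multiplicity 1)

image of 1: -2
image of cos x: -5cos x
image of sin x: -5sin x
image of cos 2x: -26cos 2x
image of sin 2x: -26sin 2x
image of cos 3x: -101cos 3x
image of sin 3x: -101sin 3x
the matrix is diagonal; its diagonal is (-2, -5, -5, -26, -26, -101, -101)
for a triangular matrix the eigenvalues are the diagonal entries, with algebraic multiplicity their repetition count


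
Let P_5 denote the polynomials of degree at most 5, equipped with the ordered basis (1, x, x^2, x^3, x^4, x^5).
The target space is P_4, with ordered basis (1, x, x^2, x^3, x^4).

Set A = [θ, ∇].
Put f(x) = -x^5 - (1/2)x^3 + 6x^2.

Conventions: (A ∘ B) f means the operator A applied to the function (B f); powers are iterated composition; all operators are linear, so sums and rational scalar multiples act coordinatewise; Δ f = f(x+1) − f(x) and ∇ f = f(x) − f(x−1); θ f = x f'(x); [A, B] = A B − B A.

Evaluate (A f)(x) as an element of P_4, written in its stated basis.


∇ f = -5x^4 + 10x^3 - (23/2)x^2 + (37/2)x - 15/2
θ ∇ f = -20x^4 + 30x^3 - 23x^2 + (37/2)x
θ f = -5x^5 - (3/2)x^3 + 12x^2
∇ θ f = -25x^4 + 50x^3 - (109/2)x^2 + (107/2)x - 37/2
[θ, ∇] f = 5x^4 - 20x^3 + (63/2)x^2 - 35x + 37/2

g(x) = 5x^4 - 20x^3 + (63/2)x^2 - 35x + 37/2


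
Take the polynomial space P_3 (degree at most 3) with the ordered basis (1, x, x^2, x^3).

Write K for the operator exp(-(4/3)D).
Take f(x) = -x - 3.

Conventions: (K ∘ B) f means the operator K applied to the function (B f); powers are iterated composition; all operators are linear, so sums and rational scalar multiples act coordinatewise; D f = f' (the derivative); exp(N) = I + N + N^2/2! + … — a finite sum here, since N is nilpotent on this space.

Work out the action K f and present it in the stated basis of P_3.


order-1 term: 4/3
the series for exp(-(4/3)D) f terminates at order 1
exp(-(4/3)D) f = -x - 5/3

g(x) = -x - 5/3


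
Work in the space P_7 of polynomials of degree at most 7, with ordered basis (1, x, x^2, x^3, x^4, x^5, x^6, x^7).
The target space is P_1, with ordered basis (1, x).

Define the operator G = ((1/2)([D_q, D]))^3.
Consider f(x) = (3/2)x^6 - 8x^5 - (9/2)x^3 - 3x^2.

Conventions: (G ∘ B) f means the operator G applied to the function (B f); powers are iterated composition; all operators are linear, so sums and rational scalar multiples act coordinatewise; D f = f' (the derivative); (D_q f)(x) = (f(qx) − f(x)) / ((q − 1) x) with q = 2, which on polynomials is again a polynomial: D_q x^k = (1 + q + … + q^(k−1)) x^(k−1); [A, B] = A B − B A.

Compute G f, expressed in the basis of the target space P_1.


D f = 9x^5 - 40x^4 - (27/2)x^2 - 6x
D_q D f = 279x^4 - 600x^3 - (81/2)x - 6
D_q f = (189/2)x^5 - 248x^4 - (63/2)x^2 - 9x
D D_q f = (945/2)x^4 - 992x^3 - 63x - 9
[D_q, D] f = -(387/2)x^4 + 392x^3 + (45/2)x + 3
((1/2)([D_q, D])) f = -(387/4)x^4 + 196x^3 + (45/4)x + 3/2
D ((1/2)([D_q, D])) f = -387x^3 + 588x^2 + 45/4
D_q D ((1/2)([D_q, D])) f = -2709x^2 + 1764x
D_q ((1/2)([D_q, D])) f = -(5805/4)x^3 + 1372x^2 + 45/4
D D_q ((1/2)([D_q, D])) f = -(17415/4)x^2 + 2744x
[D_q, D] ((1/2)([D_q, D])) f = (6579/4)x^2 - 980x
((1/2)([D_q, D])) ((1/2)([D_q, D])) f = (6579/8)x^2 - 490x
D ((1/2)([D_q, D])) ((1/2)([D_q, D])) f = (6579/4)x - 490
D_q D ((1/2)([D_q, D])) ((1/2)([D_q, D])) f = 6579/4
D_q ((1/2)([D_q, D])) ((1/2)([D_q, D])) f = (19737/8)x - 490
D D_q ((1/2)([D_q, D])) ((1/2)([D_q, D])) f = 19737/8
[D_q, D] ((1/2)([D_q, D])) ((1/2)([D_q, D])) f = -6579/8
((1/2)([D_q, D])) ((1/2)([D_q, D])) ((1/2)([D_q, D])) f = -6579/16

g(x) = -6579/16


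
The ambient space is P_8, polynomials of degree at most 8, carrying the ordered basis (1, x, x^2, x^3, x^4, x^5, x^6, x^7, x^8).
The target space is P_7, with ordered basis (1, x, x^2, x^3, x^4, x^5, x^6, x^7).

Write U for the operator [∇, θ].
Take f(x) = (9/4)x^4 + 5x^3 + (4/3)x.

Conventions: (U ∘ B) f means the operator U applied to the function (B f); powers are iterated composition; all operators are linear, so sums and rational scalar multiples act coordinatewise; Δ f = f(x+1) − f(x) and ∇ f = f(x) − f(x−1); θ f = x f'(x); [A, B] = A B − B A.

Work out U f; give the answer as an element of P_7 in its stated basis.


θ f = 9x^4 + 15x^3 + (4/3)x
∇ θ f = 36x^3 - 9x^2 - 9x + 22/3
∇ f = 9x^3 + (3/2)x^2 - 6x + 49/12
θ ∇ f = 27x^3 + 3x^2 - 6x
[∇, θ] f = 9x^3 - 12x^2 - 3x + 22/3

g(x) = 9x^3 - 12x^2 - 3x + 22/3


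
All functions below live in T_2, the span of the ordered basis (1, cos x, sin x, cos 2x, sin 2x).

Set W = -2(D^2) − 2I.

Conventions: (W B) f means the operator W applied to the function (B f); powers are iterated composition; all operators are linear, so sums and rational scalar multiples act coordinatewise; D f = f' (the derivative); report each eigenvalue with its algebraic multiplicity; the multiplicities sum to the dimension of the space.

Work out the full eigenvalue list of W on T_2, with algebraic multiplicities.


image of 1: -2
image of cos x: 0
image of sin x: 0
image of cos 2x: 6cos 2x
image of sin 2x: 6sin 2x
the matrix is diagonal; its diagonal is (-2, 0, 0, 6, 6)
for a triangular matrix the eigenvalues are the diagonal entries, with algebraic multiplicity their repetition count

λ = -2 (multiplicity 1), λ = 0 (multiplicity 2), λ = 6 (multiplicity 2)


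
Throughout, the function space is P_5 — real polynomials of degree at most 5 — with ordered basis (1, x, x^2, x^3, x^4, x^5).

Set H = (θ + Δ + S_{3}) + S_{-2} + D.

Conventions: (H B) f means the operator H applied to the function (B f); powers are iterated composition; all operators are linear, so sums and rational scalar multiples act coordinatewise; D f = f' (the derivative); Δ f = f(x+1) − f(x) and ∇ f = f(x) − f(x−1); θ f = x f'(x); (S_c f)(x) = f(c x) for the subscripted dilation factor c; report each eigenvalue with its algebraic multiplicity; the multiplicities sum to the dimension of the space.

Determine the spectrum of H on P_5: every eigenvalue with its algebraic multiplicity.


λ = 2 (multiplicity 2), λ = 15 (multiplicity 1), λ = 22 (multiplicity 1), λ = 101 (multiplicity 1), λ = 216 (multiplicity 1)

image of 1: 2
image of x: 2x + 2
image of x^2: 15x^2 + 4x + 1
image of x^3: 22x^3 + 6x^2 + 3x + 1
image of x^4: 101x^4 + 8x^3 + 6x^2 + 4x + 1
image of x^5: 216x^5 + 10x^4 + 10x^3 + 10x^2 + 5x + 1
the matrix is upper triangular; its diagonal is (2, 2, 15, 22, 101, 216)
for a triangular matrix the eigenvalues are the diagonal entries, with algebraic multiplicity their repetition count


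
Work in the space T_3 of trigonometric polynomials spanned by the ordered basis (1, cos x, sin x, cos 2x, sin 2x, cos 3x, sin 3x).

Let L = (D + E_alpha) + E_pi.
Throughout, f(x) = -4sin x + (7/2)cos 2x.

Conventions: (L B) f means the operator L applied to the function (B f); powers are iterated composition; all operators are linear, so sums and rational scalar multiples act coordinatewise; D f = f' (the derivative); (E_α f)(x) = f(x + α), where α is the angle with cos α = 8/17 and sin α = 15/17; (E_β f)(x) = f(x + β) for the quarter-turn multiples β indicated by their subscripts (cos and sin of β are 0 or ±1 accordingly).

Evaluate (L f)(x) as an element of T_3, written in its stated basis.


D f = -4cos x - 7sin 2x
E_alpha f = -(60/17)cos x - (32/17)sin x - (1127/578)cos 2x - (840/289)sin 2x
(D + E_alpha) f = -(128/17)cos x - (32/17)sin x - (1127/578)cos 2x - (2863/289)sin 2x
E_pi f = 4sin x + (7/2)cos 2x
((D + E_alpha) + E_pi) f = -(128/17)cos x + (36/17)sin x + (448/289)cos 2x - (2863/289)sin 2x

the result is g(x) = -(128/17)cos x + (36/17)sin x + (448/289)cos 2x - (2863/289)sin 2x


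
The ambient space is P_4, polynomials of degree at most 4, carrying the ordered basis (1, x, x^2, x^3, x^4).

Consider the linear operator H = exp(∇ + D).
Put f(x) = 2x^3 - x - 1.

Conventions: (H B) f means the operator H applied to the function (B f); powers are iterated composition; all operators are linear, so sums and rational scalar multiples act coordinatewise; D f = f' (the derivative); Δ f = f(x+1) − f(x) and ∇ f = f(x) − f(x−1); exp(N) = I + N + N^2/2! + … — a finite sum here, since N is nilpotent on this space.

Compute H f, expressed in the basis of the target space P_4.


order-1 term: 12x^2 - 6x
order-2 term: 24x - 12
order-3 term: 16
the series for exp(∇ + D) f terminates at order 3
exp(∇ + D) f = 2x^3 + 12x^2 + 17x + 3

the result is g(x) = 2x^3 + 12x^2 + 17x + 3


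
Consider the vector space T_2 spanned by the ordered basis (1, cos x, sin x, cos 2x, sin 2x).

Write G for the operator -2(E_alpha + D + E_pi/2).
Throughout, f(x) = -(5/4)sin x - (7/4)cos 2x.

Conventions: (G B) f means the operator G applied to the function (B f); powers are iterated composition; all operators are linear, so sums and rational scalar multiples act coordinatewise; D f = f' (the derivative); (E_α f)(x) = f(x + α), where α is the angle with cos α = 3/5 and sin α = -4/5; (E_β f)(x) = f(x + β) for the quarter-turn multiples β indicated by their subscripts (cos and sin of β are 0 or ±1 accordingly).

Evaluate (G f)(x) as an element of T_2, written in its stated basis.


the image equals g(x) = 3cos x + (3/2)sin x - (112/25)cos 2x - (91/25)sin 2x

E_alpha f = cos x - (3/4)sin x + (49/100)cos 2x - (42/25)sin 2x
D f = -(5/4)cos x + (7/2)sin 2x
E_pi/2 f = -(5/4)cos x + (7/4)cos 2x
(E_alpha + D + E_pi/2) f = -(3/2)cos x - (3/4)sin x + (56/25)cos 2x + (91/50)sin 2x
(-2(E_alpha + D + E_pi/2)) f = 3cos x + (3/2)sin x - (112/25)cos 2x - (91/25)sin 2x


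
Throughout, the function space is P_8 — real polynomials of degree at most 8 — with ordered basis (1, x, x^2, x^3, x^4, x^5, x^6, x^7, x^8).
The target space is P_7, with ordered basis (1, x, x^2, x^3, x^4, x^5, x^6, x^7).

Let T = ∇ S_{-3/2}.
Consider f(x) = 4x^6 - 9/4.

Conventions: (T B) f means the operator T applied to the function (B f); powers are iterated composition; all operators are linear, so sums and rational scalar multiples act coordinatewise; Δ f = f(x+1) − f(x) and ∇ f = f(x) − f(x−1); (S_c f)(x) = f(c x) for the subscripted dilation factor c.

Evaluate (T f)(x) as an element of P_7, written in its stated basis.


S_{-3/2} f = (729/16)x^6 - 9/4
∇ S_{-3/2} f = (2187/8)x^5 - (10935/16)x^4 + (3645/4)x^3 - (10935/16)x^2 + (2187/8)x - 729/16

the result is g(x) = (2187/8)x^5 - (10935/16)x^4 + (3645/4)x^3 - (10935/16)x^2 + (2187/8)x - 729/16


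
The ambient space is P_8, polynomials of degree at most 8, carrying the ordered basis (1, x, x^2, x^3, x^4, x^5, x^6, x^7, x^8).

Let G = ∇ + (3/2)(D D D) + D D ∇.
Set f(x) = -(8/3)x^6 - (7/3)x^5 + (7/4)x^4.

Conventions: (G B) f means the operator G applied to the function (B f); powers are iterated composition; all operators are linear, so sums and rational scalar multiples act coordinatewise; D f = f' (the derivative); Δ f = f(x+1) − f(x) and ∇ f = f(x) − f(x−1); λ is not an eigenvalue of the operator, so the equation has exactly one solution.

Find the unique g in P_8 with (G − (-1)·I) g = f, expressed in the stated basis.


write g with unknown coordinates in the stated basis and equate coefficients in (G − (-1)·I) g = f
solving from the highest basis element down gives g = -(8/3)x^6 + (41/3)x^5 - (1279/12)x^4 + (4249/3)x^3 - (45571/6)x^2 + 27485x - 237987/4
check: G g = -16x^5 + (325/3)x^4 - (4249/3)x^3 + (45571/6)x^2 - 27485x + 237987/4
so G g − (-1)·g = -(8/3)x^6 - (7/3)x^5 + (7/4)x^4 = f ✓

the result is g(x) = -(8/3)x^6 + (41/3)x^5 - (1279/12)x^4 + (4249/3)x^3 - (45571/6)x^2 + 27485x - 237987/4


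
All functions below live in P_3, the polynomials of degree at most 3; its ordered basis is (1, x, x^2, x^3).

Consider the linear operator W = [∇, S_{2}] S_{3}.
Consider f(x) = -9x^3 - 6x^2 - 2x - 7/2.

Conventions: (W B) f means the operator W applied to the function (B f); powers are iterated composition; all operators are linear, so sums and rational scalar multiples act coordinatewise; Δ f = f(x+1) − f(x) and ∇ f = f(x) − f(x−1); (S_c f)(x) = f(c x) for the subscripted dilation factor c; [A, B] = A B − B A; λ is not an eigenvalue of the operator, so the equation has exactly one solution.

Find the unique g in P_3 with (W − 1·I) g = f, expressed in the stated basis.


g(x) = 9x^3 + 2922x^2 + 100820x + 450541/2

write g with unknown coordinates in the stated basis and equate coefficients in (W − 1·I) g = f
solving from the highest basis element down gives g = 9x^3 + 2922x^2 + 100820x + 450541/2
check: W g = 2916x^2 + 100818x + 225267
so W g − 1·g = -9x^3 - 6x^2 - 2x - 7/2 = f ✓


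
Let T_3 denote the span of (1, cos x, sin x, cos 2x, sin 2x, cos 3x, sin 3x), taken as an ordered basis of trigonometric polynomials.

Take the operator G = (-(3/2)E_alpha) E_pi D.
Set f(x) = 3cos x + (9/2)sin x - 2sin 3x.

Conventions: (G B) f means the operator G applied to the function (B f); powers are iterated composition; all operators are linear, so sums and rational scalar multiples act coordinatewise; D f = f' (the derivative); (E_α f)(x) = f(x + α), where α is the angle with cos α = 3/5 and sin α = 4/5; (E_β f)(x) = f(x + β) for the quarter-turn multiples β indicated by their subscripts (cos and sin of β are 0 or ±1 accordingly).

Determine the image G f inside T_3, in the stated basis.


the result is g(x) = (9/20)cos x - (81/10)sin x + (1053/125)cos 3x + (396/125)sin 3x

D f = (9/2)cos x - 3sin x - 6cos 3x
E_pi D f = -(9/2)cos x + 3sin x + 6cos 3x
E_alpha E_pi D f = -(3/10)cos x + (27/5)sin x - (702/125)cos 3x - (264/125)sin 3x
(-(3/2)E_alpha) E_pi D f = (9/20)cos x - (81/10)sin x + (1053/125)cos 3x + (396/125)sin 3x


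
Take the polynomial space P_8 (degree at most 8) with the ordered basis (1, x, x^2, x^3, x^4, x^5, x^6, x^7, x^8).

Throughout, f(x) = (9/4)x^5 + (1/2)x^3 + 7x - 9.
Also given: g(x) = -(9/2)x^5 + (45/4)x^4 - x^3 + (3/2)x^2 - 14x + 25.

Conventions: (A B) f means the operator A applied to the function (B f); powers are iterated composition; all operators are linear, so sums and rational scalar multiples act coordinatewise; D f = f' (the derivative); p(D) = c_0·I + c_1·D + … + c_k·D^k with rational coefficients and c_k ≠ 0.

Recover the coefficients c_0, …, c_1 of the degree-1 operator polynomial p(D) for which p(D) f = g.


D^0 f = (9/4)x^5 + (1/2)x^3 + 7x - 9
D^1 f = (45/4)x^4 + (3/2)x^2 + 7
matching coefficients of g against c_0 f + c_1 Df + … from the top degree down determines the c_i
solution: c_0 = -2, c_1 = 1

p(D) = -2·I + D, i.e. c_0 = -2, c_1 = 1


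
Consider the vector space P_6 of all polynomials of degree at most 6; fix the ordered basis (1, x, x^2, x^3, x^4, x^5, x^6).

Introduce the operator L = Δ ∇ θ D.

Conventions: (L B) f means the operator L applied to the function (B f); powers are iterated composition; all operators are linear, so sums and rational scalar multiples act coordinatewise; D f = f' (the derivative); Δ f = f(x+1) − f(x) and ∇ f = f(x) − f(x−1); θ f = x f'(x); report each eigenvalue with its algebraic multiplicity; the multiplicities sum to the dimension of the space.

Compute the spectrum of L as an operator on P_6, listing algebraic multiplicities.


λ = 0 (multiplicity 7)

image of 1: 0
image of x: 0
image of x^2: 0
image of x^3: 12
image of x^4: 72x
image of x^5: 240x^2 + 40
image of x^6: 600x^3 + 300x
the matrix is upper triangular; its diagonal is (0, 0, 0, 0, 0, 0, 0)
for a triangular matrix the eigenvalues are the diagonal entries, with algebraic multiplicity their repetition count


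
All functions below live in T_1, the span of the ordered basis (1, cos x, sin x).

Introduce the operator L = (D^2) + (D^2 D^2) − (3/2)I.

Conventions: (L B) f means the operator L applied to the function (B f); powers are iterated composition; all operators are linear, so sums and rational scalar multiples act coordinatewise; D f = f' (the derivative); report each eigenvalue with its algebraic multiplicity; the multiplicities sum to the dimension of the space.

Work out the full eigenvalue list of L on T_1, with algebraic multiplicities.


image of 1: -3/2
image of cos x: -(3/2)cos x
image of sin x: -(3/2)sin x
the matrix is diagonal; its diagonal is (-3/2, -3/2, -3/2)
for a triangular matrix the eigenvalues are the diagonal entries, with algebraic multiplicity their repetition count

λ = -3/2 (multiplicity 3)


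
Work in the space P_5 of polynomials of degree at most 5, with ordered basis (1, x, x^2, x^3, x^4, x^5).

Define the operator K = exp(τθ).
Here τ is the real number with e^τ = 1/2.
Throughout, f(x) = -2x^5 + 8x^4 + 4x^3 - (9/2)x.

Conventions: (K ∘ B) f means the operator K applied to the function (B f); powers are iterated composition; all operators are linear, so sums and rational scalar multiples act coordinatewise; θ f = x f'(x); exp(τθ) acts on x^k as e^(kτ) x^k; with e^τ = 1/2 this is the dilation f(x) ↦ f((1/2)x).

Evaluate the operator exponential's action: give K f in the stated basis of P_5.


exp(τθ) x^k = e^(kτ) x^k; with e^τ = 1/2 this sends x^k to (1/2)^k x^k
x ↦ 1/2 x
x^3 ↦ 1/8 x^3
x^4 ↦ 1/16 x^4
x^5 ↦ 1/32 x^5
applying this coordinatewise to f: exp(τθ) f = -(1/16)x^5 + (1/2)x^4 + (1/2)x^3 - (9/4)x

the result is g(x) = -(1/16)x^5 + (1/2)x^4 + (1/2)x^3 - (9/4)x


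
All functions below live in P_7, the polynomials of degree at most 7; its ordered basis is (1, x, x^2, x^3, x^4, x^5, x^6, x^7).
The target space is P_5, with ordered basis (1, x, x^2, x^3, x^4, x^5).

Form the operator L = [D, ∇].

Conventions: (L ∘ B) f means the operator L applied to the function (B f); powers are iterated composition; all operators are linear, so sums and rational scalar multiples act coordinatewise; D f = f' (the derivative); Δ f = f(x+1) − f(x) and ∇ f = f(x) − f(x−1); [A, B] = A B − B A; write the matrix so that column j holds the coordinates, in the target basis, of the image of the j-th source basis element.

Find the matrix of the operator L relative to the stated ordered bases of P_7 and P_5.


the matrix is [[0, 0, 0, 0, 0, 0, 0, 0]; [0, 0, 0, 0, 0, 0, 0, 0]; [0, 0, 0, 0, 0, 0, 0, 0]; [0, 0, 0, 0, 0, 0, 0, 0]; [0, 0, 0, 0, 0, 0, 0, 0]; [0, 0, 0, 0, 0, 0, 0, 0]] (rows listed top to bottom)

image of 1: 0
image of x: 0
image of x^2: 0
image of x^3: 0
image of x^4: 0
image of x^5: 0
image of x^6: 0
image of x^7: 0
each image's coordinates form column j of the matrix


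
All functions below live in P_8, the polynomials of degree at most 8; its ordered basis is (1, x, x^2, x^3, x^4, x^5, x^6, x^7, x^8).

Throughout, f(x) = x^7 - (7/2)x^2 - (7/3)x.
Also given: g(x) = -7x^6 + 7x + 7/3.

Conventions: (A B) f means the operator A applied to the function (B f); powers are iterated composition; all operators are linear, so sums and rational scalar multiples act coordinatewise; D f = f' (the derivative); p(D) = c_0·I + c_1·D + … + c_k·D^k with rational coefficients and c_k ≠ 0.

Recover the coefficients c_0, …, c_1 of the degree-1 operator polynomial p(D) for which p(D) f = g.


D^0 f = x^7 - (7/2)x^2 - (7/3)x
D^1 f = 7x^6 - 7x - 7/3
matching coefficients of g against c_0 f + c_1 Df + … from the top degree down determines the c_i
solution: c_0 = 0, c_1 = -1

c_0 = 0, c_1 = -1


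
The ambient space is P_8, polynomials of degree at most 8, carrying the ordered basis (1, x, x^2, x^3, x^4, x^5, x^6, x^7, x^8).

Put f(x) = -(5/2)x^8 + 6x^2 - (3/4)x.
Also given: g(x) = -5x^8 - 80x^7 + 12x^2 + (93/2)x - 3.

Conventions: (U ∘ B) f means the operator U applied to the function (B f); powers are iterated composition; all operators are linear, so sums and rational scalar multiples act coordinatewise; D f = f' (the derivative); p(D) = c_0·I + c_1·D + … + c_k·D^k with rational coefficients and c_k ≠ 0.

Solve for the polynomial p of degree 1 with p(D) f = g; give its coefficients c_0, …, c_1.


D^0 f = -(5/2)x^8 + 6x^2 - (3/4)x
D^1 f = -20x^7 + 12x - 3/4
matching coefficients of g against c_0 f + c_1 Df + … from the top degree down determines the c_i
solution: c_0 = 2, c_1 = 4

c_0 = 2, c_1 = 4


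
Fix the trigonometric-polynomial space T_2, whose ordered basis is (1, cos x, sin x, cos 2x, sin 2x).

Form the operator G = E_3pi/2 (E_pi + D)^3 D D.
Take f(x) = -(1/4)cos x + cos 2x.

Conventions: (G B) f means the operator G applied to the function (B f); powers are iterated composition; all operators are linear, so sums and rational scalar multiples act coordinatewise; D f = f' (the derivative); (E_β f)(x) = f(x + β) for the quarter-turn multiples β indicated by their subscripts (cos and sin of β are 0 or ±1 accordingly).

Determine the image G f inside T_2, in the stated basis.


the result is g(x) = (1/2)cos x + (1/2)sin x - 44cos 2x + 8sin 2x

D f = (1/4)sin x - 2sin 2x
D D f = (1/4)cos x - 4cos 2x
E_pi (D D) f = -(1/4)cos x - 4cos 2x
D (D D) f = -(1/4)sin x + 8sin 2x
(E_pi + D) (D D) f = -(1/4)cos x - (1/4)sin x - 4cos 2x + 8sin 2x
E_pi (E_pi + D) (D D) f = (1/4)cos x + (1/4)sin x - 4cos 2x + 8sin 2x
D (E_pi + D) (D D) f = -(1/4)cos x + (1/4)sin x + 16cos 2x + 8sin 2x
(E_pi + D) (E_pi + D) (D D) f = (1/2)sin x + 12cos 2x + 16sin 2x
E_pi (E_pi + D) (E_pi + D) (D D) f = -(1/2)sin x + 12cos 2x + 16sin 2x
D (E_pi + D) (E_pi + D) (D D) f = (1/2)cos x + 32cos 2x - 24sin 2x
(E_pi + D) (E_pi + D) (E_pi + D) (D D) f = (1/2)cos x - (1/2)sin x + 44cos 2x - 8sin 2x
E_3pi/2 (E_pi + D)^3 (D D) f = (1/2)cos x + (1/2)sin x - 44cos 2x + 8sin 2x
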